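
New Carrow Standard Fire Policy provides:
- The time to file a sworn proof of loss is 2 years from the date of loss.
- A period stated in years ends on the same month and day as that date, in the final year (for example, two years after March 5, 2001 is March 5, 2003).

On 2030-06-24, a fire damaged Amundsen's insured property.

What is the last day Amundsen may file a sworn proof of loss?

2 years after 2030-06-24 is June 24, 2032.

June 24, 2032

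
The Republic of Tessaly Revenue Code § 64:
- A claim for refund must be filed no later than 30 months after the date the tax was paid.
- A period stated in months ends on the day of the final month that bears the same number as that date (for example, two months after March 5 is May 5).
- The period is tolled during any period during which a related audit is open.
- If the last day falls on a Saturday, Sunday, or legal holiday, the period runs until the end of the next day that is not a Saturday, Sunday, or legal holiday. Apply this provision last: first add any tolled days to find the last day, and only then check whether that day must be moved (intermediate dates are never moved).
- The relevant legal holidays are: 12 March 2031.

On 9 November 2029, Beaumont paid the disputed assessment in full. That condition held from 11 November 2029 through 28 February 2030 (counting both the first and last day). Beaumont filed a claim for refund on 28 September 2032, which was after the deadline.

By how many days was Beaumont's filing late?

30 months after 9 November 2029 is May 9, 2032.
From November 11, 2029 through February 28, 2030 inclusive is 110 days; tolling adds 110 days: May 9, 2032 + 110 days = August 27, 2032.
August 27, 2032 is a Friday and not a legal holiday, so no extension applies.
The deadline is August 27, 2032; from August 27, 2032 to September 28, 2032 is 32 days.

32 days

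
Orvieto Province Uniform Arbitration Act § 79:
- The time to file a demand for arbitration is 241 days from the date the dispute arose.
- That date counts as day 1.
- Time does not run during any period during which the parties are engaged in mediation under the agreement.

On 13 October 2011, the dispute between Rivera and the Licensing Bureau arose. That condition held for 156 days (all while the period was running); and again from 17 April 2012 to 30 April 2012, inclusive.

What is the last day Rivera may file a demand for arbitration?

Counting 13 October 2011 as day 1, day 241 is June 9, 2012.
Tolling adds 156 days: June 9, 2012 + 156 days = November 12, 2012.
From April 17, 2012 through April 30, 2012 inclusive is 14 days; tolling adds 14 days: November 12, 2012 + 14 days = November 26, 2012.

November 26, 2012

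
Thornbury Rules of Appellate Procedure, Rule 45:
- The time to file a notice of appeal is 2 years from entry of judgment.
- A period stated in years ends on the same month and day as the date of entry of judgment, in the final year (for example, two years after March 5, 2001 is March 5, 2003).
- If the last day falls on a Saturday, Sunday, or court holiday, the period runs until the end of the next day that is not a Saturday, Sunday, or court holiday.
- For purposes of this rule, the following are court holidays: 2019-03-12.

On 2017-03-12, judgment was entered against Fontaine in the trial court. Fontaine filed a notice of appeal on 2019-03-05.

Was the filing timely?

Yes

2 years after 2017-03-12 is March 12, 2019.
March 12, 2019 is a listed holiday. The next qualifying day is March 13, 2019.
The deadline is March 13, 2019; the filing on March 5, 2019 is on or before that date.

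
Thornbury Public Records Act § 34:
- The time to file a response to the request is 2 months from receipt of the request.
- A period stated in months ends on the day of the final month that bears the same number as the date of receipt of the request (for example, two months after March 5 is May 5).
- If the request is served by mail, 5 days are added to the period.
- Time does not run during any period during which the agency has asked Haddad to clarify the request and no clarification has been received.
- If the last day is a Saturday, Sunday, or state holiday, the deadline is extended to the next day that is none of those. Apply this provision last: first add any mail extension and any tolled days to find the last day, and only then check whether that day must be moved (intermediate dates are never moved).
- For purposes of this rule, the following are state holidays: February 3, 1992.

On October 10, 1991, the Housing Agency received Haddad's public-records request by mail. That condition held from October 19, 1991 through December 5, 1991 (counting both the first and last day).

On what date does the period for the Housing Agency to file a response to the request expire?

2 months after October 10, 1991 is December 10, 1991.
Service was by mail, adding 5 days: December 10, 1991 + 5 days = December 15, 1991.
From October 19, 1991 through December 5, 1991 inclusive is 48 days; tolling adds 48 days: December 15, 1991 + 48 days = February 1, 1992.
February 1, 1992 is Saturday; February 2, 1992 is Sunday; February 3, 1992 is a listed holiday. The next qualifying day is February 4, 1992.

February 4, 1992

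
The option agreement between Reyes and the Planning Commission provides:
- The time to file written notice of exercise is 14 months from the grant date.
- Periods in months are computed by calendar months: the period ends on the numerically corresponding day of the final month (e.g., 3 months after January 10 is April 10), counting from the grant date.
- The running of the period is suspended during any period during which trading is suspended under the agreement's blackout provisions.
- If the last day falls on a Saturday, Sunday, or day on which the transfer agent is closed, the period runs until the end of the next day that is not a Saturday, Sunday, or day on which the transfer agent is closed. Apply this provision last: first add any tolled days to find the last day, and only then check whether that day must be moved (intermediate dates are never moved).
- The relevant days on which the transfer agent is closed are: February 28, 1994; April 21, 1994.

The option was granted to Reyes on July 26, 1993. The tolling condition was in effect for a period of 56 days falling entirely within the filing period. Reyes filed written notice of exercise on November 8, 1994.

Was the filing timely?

Yes

14 months after July 26, 1993 is September 26, 1994.
Tolling adds 56 days: September 26, 1994 + 56 days = November 21, 1994.
November 21, 1994 is a Monday and not a day on which the transfer agent is closed, so no extension applies.
The deadline is November 21, 1994; the filing on November 8, 1994 is on or before that date.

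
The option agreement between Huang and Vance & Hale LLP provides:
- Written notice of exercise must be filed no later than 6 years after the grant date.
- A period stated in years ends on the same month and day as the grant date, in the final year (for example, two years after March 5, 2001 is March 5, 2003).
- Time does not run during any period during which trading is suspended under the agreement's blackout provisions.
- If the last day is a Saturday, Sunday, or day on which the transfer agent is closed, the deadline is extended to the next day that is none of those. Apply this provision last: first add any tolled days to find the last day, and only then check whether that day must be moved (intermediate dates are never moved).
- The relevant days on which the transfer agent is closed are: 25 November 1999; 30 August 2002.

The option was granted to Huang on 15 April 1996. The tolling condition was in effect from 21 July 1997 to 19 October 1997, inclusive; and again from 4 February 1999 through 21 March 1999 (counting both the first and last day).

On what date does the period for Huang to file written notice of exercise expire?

6 years after 15 April 1996 is April 15, 2002.
From July 21, 1997 through October 19, 1997 inclusive is 91 days; tolling adds 91 days: April 15, 2002 + 91 days = July 15, 2002.
From February 4, 1999 through March 21, 1999 inclusive is 46 days; tolling adds 46 days: July 15, 2002 + 46 days = August 30, 2002.
August 30, 2002 is a listed holiday; August 31, 2002 is Saturday; September 1, 2002 is Sunday. The next qualifying day is September 2, 2002.

September 2, 2002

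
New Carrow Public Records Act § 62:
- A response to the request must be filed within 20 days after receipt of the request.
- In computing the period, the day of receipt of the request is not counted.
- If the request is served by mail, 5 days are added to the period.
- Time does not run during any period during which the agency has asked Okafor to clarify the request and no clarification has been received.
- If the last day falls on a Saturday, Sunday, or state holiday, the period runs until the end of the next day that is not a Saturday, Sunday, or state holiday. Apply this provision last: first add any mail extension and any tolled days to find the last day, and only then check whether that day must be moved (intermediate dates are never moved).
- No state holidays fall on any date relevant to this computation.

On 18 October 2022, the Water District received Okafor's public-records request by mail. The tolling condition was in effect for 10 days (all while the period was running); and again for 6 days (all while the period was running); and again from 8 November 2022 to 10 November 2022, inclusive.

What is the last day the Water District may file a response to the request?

20 days after 18 October 2022 is November 7, 2022.
Service was by mail, adding 5 days: November 7, 2022 + 5 days = November 12, 2022.
Tolling adds 10 days: November 12, 2022 + 10 days = November 22, 2022.
Tolling adds 6 days: November 22, 2022 + 6 days = November 28, 2022.
From November 8, 2022 through November 10, 2022 inclusive is 3 days; tolling adds 3 days: November 28, 2022 + 3 days = December 1, 2022.
December 1, 2022 is a Thursday and not a state holiday, so no extension applies.

December 1, 2022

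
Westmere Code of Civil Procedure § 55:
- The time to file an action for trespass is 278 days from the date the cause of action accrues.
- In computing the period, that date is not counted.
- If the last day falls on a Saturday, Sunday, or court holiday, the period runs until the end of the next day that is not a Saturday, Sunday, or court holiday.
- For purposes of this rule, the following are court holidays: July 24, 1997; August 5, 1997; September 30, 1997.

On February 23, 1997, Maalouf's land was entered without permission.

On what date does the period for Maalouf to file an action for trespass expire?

November 28, 1997

278 days after February 23, 1997 is November 28, 1997.
November 28, 1997 is a Friday and not a court holiday, so no extension applies.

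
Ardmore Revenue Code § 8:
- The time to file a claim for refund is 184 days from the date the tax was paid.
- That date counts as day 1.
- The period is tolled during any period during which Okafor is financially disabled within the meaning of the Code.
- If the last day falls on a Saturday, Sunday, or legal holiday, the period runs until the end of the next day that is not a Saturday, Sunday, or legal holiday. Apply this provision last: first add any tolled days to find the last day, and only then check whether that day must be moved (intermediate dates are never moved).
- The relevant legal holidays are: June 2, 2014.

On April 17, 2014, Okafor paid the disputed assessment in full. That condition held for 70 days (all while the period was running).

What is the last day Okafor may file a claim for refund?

Counting April 17, 2014 as day 1, day 184 is October 17, 2014.
Tolling adds 70 days: October 17, 2014 + 70 days = December 26, 2014.
December 26, 2014 is a Friday and not a legal holiday, so no extension applies.

December 26, 2014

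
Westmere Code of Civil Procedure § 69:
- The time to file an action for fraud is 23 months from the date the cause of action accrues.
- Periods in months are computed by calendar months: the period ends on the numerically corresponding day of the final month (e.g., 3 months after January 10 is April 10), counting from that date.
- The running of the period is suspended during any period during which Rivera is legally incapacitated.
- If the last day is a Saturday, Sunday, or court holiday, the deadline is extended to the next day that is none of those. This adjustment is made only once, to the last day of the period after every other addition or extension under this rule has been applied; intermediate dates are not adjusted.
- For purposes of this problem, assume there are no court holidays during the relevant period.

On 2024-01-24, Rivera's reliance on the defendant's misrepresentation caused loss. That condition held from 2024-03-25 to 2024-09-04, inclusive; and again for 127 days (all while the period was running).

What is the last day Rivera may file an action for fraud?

23 months after 2024-01-24 is December 24, 2025.
From March 25, 2024 through September 4, 2024 inclusive is 164 days; tolling adds 164 days: December 24, 2025 + 164 days = June 6, 2026.
Tolling adds 127 days: June 6, 2026 + 127 days = October 11, 2026.
October 11, 2026 is Sunday. The next qualifying day is October 12, 2026.

October 12, 2026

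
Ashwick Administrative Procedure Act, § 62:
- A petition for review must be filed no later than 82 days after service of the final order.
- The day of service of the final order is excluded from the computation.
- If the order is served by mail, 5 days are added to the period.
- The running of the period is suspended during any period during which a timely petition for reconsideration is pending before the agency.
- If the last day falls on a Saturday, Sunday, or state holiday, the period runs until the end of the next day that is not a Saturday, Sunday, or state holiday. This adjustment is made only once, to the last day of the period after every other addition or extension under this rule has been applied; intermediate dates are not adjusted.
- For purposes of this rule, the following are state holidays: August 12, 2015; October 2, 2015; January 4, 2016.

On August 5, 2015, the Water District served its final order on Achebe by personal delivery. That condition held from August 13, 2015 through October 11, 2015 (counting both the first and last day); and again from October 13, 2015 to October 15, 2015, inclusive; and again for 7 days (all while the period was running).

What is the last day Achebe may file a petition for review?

82 days after August 5, 2015 is October 26, 2015.
Service was not by mail, so no mail extension applies.
From August 13, 2015 through October 11, 2015 inclusive is 60 days; tolling adds 60 days: October 26, 2015 + 60 days = December 25, 2015.
From October 13, 2015 through October 15, 2015 inclusive is 3 days; tolling adds 3 days: December 25, 2015 + 3 days = December 28, 2015.
Tolling adds 7 days: December 28, 2015 + 7 days = January 4, 2016.
January 4, 2016 is a listed holiday. The next qualifying day is January 5, 2016.

January 5, 2016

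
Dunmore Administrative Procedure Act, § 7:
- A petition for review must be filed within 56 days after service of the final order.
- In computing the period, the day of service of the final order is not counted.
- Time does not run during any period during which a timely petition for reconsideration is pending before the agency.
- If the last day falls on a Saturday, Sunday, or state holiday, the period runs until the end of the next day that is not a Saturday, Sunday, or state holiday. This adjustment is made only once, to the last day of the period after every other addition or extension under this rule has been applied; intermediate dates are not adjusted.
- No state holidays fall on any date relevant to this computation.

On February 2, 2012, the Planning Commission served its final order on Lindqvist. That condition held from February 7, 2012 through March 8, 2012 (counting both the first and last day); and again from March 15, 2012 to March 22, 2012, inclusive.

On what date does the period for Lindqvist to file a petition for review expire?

56 days after February 2, 2012 is March 29, 2012.
From February 7, 2012 through March 8, 2012 inclusive is 31 days; tolling adds 31 days: March 29, 2012 + 31 days = April 29, 2012.
From March 15, 2012 through March 22, 2012 inclusive is 8 days; tolling adds 8 days: April 29, 2012 + 8 days = May 7, 2012.
May 7, 2012 is a Monday and not a state holiday, so no extension applies.

May 7, 2012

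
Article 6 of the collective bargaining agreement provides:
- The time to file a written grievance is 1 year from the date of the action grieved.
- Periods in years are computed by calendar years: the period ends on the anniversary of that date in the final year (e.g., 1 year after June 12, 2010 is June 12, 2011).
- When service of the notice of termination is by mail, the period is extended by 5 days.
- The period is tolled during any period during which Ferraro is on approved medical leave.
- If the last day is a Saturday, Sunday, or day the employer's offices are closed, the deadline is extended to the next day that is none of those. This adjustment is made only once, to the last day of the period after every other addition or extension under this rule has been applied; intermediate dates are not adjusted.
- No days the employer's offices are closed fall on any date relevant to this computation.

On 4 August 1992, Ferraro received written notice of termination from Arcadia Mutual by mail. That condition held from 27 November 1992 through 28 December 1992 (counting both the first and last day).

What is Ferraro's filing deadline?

September 10, 1993

1 year after 4 August 1992 is August 4, 1993.
Service was by mail, adding 5 days: August 4, 1993 + 5 days = August 9, 1993.
From November 27, 1992 through December 28, 1992 inclusive is 32 days; tolling adds 32 days: August 9, 1993 + 32 days = September 10, 1993.
September 10, 1993 is a Friday and not a day the employer's offices are closed, so no extension applies.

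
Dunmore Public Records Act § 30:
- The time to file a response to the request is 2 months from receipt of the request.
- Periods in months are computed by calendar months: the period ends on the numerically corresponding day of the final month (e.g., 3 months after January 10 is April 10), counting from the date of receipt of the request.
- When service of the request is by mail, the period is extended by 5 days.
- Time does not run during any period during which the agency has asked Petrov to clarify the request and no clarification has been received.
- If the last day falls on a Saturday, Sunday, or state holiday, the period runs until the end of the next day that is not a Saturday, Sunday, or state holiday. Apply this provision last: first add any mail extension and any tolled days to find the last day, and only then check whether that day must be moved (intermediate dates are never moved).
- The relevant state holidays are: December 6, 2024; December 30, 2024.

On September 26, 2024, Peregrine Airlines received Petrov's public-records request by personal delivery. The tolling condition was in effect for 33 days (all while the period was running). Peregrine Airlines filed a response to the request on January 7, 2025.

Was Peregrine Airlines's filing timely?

2 months after September 26, 2024 is November 26, 2024.
Service was not by mail, so no mail extension applies.
Tolling adds 33 days: November 26, 2024 + 33 days = December 29, 2024.
December 29, 2024 is Sunday; December 30, 2024 is a listed holiday. The next qualifying day is December 31, 2024.
The deadline is December 31, 2024; the filing on January 7, 2025 is after that date.

No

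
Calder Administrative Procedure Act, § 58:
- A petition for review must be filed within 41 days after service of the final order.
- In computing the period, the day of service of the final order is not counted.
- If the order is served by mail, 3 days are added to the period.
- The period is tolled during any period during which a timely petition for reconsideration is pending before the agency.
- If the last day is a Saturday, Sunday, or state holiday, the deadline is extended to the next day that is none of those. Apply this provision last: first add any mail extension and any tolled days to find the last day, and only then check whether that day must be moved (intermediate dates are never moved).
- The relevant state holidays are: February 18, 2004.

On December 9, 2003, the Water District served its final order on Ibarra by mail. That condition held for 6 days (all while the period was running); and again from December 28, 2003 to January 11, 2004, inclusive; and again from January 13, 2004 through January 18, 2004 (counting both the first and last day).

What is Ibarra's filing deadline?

41 days after December 9, 2003 is January 19, 2004.
Service was by mail, adding 3 days: January 19, 2004 + 3 days = January 22, 2004.
Tolling adds 6 days: January 22, 2004 + 6 days = January 28, 2004.
From December 28, 2003 through January 11, 2004 inclusive is 15 days; tolling adds 15 days: January 28, 2004 + 15 days = February 12, 2004.
From January 13, 2004 through January 18, 2004 inclusive is 6 days; tolling adds 6 days: February 12, 2004 + 6 days = February 18, 2004.
February 18, 2004 is a listed holiday. The next qualifying day is February 19, 2004.

February 19, 2004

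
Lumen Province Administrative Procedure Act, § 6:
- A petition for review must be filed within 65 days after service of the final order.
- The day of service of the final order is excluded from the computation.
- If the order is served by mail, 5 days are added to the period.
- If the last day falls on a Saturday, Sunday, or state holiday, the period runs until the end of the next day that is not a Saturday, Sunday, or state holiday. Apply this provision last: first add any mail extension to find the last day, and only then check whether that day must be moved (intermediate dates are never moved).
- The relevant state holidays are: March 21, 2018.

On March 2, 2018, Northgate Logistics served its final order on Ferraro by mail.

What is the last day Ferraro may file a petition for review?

May 11, 2018

65 days after March 2, 2018 is May 6, 2018.
Service was by mail, adding 5 days: May 6, 2018 + 5 days = May 11, 2018.
May 11, 2018 is a Friday and not a state holiday, so no extension applies.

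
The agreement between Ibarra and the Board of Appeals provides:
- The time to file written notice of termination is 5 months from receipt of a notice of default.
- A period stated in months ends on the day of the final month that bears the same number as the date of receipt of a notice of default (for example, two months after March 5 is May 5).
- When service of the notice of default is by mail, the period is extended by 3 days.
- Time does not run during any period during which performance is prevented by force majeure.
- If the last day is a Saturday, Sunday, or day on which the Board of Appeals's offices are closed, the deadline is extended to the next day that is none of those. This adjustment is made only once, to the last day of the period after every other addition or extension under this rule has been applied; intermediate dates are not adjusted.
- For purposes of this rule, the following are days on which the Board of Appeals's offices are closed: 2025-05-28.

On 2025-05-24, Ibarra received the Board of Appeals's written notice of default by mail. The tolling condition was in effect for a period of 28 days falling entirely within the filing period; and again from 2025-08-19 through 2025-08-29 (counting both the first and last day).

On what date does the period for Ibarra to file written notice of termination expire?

5 months after 2025-05-24 is October 24, 2025.
Service was by mail, adding 3 days: October 24, 2025 + 3 days = October 27, 2025.
Tolling adds 28 days: October 27, 2025 + 28 days = November 24, 2025.
From August 19, 2025 through August 29, 2025 inclusive is 11 days; tolling adds 11 days: November 24, 2025 + 11 days = December 5, 2025.
December 5, 2025 is a Friday and not a day on which the Board of Appeals's offices are closed, so no extension applies.

December 5, 2025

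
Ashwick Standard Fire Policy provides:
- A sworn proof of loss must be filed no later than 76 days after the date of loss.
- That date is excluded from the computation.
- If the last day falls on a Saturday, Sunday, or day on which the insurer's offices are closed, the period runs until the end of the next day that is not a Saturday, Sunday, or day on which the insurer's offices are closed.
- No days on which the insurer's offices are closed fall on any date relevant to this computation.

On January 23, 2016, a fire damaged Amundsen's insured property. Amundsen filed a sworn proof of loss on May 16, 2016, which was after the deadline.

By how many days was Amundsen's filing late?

76 days after January 23, 2016 is April 8, 2016.
April 8, 2016 is a Friday and not a day on which the insurer's offices are closed, so no extension applies.
The deadline is April 8, 2016; from April 8, 2016 to May 16, 2016 is 38 days.

38 days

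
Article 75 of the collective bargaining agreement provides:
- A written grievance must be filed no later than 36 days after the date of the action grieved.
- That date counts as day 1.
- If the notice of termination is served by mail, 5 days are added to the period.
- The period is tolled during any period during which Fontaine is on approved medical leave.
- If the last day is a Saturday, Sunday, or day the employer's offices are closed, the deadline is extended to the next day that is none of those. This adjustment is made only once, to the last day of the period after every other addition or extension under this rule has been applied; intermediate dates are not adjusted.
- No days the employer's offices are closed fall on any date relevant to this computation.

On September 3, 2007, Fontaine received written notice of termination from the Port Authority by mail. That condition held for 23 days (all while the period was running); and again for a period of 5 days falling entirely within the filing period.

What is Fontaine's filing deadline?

November 12, 2007

Counting September 3, 2007 as day 1, day 36 is October 8, 2007.
Service was by mail, adding 5 days: October 8, 2007 + 5 days = October 13, 2007.
Tolling adds 23 days: October 13, 2007 + 23 days = November 5, 2007.
Tolling adds 5 days: November 5, 2007 + 5 days = November 10, 2007.
November 10, 2007 is Saturday; November 11, 2007 is Sunday. The next qualifying day is November 12, 2007.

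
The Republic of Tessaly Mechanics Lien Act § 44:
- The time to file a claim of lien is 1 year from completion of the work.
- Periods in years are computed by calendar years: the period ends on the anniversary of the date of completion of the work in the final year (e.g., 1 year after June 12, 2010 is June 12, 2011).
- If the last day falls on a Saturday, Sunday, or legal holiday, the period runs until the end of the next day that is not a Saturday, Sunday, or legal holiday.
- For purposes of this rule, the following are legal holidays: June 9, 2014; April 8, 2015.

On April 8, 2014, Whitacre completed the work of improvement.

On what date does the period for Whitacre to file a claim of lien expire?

1 year after April 8, 2014 is April 8, 2015.
April 8, 2015 is a listed holiday. The next qualifying day is April 9, 2015.

April 9, 2015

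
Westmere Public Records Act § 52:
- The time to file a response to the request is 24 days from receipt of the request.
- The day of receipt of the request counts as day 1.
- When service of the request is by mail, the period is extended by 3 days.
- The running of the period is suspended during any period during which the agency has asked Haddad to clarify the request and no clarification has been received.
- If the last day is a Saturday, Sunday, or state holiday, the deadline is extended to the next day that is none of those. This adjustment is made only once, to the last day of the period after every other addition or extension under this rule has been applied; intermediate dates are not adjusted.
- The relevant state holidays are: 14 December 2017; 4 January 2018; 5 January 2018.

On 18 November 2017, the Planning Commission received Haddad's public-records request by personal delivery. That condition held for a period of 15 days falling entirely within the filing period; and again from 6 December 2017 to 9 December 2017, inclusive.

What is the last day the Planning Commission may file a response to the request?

Counting 18 November 2017 as day 1, day 24 is December 11, 2017.
Service was not by mail, so no mail extension applies.
Tolling adds 15 days: December 11, 2017 + 15 days = December 26, 2017.
From December 6, 2017 through December 9, 2017 inclusive is 4 days; tolling adds 4 days: December 26, 2017 + 4 days = December 30, 2017.
December 30, 2017 is Saturday; December 31, 2017 is Sunday. The next qualifying day is January 1, 2018.

January 1, 2018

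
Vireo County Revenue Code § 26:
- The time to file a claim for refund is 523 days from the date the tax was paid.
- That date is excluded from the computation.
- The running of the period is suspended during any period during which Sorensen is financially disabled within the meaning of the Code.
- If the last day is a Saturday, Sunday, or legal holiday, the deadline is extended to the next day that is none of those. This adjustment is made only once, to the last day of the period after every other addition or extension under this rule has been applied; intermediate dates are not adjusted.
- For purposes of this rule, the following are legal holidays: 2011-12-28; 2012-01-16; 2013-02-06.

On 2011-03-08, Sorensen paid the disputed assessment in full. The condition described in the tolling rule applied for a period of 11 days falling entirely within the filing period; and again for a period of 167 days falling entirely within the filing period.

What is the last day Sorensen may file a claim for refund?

523 days after 2011-03-08 is August 12, 2012.
Tolling adds 11 days: August 12, 2012 + 11 days = August 23, 2012.
Tolling adds 167 days: August 23, 2012 + 167 days = February 6, 2013.
February 6, 2013 is a listed holiday. The next qualifying day is February 7, 2013.

February 7, 2013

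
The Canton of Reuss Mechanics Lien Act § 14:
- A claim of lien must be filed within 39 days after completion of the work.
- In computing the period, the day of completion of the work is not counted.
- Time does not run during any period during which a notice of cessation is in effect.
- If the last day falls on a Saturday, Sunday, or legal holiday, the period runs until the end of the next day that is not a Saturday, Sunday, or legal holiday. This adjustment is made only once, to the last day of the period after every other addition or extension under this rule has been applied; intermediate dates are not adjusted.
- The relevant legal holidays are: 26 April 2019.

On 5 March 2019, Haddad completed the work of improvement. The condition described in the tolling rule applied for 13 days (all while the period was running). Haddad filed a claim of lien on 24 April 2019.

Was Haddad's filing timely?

39 days after 5 March 2019 is April 13, 2019.
Tolling adds 13 days: April 13, 2019 + 13 days = April 26, 2019.
April 26, 2019 is a listed holiday; April 27, 2019 is Saturday; April 28, 2019 is Sunday. The next qualifying day is April 29, 2019.
The deadline is April 29, 2019; the filing on April 24, 2019 is on or before that date.

Yes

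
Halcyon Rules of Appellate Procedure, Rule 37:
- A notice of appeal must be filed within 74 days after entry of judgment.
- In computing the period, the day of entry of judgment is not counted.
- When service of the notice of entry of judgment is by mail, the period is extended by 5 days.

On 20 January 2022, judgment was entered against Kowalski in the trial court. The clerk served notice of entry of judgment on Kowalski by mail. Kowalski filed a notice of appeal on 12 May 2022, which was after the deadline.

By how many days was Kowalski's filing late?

74 days after 20 January 2022 is April 4, 2022.
Service was by mail, adding 5 days: April 4, 2022 + 5 days = April 9, 2022.
The deadline is April 9, 2022; from April 9, 2022 to May 12, 2022 is 33 days.

33 days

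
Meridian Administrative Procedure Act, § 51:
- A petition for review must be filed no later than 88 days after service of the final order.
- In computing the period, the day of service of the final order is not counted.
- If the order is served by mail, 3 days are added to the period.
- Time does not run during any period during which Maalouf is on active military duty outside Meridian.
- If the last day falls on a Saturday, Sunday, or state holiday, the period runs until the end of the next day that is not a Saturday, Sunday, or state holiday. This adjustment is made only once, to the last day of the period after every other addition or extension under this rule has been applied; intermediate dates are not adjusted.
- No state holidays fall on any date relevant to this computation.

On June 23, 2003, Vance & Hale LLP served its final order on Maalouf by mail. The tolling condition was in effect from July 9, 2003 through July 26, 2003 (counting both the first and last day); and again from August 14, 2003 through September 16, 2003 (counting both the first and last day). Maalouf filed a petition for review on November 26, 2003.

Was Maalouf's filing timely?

No

88 days after June 23, 2003 is September 19, 2003.
Service was by mail, adding 3 days: September 19, 2003 + 3 days = September 22, 2003.
From July 9, 2003 through July 26, 2003 inclusive is 18 days; tolling adds 18 days: September 22, 2003 + 18 days = October 10, 2003.
From August 14, 2003 through September 16, 2003 inclusive is 34 days; tolling adds 34 days: October 10, 2003 + 34 days = November 13, 2003.
November 13, 2003 is a Thursday and not a state holiday, so no extension applies.
The deadline is November 13, 2003; the filing on November 26, 2003 is after that date.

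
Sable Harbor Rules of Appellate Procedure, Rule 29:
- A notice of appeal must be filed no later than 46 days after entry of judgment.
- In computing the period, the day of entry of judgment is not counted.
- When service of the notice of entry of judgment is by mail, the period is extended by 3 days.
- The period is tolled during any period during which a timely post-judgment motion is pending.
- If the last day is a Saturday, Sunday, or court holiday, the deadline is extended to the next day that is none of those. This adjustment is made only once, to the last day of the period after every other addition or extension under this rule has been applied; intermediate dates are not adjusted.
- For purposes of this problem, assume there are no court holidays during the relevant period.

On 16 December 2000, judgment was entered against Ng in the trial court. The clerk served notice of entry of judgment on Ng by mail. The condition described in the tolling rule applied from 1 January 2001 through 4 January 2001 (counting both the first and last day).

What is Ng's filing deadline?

46 days after 16 December 2000 is January 31, 2001.
Service was by mail, adding 3 days: January 31, 2001 + 3 days = February 3, 2001.
From January 1, 2001 through January 4, 2001 inclusive is 4 days; tolling adds 4 days: February 3, 2001 + 4 days = February 7, 2001.
February 7, 2001 is a Wednesday and not a court holiday, so no extension applies.

February 7, 2001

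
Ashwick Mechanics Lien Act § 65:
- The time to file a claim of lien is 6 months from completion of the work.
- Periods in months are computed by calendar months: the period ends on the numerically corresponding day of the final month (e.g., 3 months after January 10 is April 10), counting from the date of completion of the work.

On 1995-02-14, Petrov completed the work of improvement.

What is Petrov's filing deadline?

August 14, 1995

6 months after 1995-02-14 is August 14, 1995.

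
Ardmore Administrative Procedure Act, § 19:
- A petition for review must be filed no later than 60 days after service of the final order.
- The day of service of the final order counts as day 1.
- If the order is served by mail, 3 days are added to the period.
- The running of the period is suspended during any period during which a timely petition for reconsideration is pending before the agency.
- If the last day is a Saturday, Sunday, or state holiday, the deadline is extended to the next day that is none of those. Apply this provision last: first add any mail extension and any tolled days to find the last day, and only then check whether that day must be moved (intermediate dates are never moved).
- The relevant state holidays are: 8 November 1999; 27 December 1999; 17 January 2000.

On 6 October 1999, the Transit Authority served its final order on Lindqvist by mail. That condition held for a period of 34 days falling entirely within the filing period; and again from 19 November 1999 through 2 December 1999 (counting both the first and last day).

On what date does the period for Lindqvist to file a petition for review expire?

Counting 6 October 1999 as day 1, day 60 is December 4, 1999.
Service was by mail, adding 3 days: December 4, 1999 + 3 days = December 7, 1999.
Tolling adds 34 days: December 7, 1999 + 34 days = January 10, 2000.
From November 19, 1999 through December 2, 1999 inclusive is 14 days; tolling adds 14 days: January 10, 2000 + 14 days = January 24, 2000.
January 24, 2000 is a Monday and not a state holiday, so no extension applies.

January 24, 2000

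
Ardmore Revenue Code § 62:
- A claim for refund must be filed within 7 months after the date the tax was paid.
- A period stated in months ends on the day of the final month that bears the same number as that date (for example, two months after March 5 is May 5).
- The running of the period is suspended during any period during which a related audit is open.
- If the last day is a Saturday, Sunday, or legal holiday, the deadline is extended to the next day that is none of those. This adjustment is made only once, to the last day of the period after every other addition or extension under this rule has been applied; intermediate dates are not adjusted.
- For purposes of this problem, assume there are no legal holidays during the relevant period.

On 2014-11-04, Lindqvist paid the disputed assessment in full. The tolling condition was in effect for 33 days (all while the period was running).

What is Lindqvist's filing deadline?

July 7, 2015

7 months after 2014-11-04 is June 4, 2015.
Tolling adds 33 days: June 4, 2015 + 33 days = July 7, 2015.
July 7, 2015 is a Tuesday and not a legal holiday, so no extension applies.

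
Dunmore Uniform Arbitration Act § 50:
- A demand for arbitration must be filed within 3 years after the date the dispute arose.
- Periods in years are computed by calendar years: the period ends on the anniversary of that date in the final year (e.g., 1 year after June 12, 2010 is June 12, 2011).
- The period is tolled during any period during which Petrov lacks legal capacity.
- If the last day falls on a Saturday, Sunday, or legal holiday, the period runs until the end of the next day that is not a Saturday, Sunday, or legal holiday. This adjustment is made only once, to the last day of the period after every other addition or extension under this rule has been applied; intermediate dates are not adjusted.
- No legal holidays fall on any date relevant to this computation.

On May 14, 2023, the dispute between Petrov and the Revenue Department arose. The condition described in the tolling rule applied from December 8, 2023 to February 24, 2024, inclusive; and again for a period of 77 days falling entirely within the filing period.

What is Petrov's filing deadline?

October 19, 2026

3 years after May 14, 2023 is May 14, 2026.
From December 8, 2023 through February 24, 2024 inclusive is 79 days; tolling adds 79 days: May 14, 2026 + 79 days = August 1, 2026.
Tolling adds 77 days: August 1, 2026 + 77 days = October 17, 2026.
October 17, 2026 is Saturday; October 18, 2026 is Sunday. The next qualifying day is October 19, 2026.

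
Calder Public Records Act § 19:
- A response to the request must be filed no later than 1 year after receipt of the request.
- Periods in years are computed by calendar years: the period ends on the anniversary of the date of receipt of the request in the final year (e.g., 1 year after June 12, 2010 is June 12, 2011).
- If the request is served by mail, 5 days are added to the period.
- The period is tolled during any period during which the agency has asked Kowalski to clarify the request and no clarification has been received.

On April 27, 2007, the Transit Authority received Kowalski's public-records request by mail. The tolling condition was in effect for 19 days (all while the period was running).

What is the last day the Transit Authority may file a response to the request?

May 21, 2008

1 year after April 27, 2007 is April 27, 2008.
Service was by mail, adding 5 days: April 27, 2008 + 5 days = May 2, 2008.
Tolling adds 19 days: May 2, 2008 + 19 days = May 21, 2008.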